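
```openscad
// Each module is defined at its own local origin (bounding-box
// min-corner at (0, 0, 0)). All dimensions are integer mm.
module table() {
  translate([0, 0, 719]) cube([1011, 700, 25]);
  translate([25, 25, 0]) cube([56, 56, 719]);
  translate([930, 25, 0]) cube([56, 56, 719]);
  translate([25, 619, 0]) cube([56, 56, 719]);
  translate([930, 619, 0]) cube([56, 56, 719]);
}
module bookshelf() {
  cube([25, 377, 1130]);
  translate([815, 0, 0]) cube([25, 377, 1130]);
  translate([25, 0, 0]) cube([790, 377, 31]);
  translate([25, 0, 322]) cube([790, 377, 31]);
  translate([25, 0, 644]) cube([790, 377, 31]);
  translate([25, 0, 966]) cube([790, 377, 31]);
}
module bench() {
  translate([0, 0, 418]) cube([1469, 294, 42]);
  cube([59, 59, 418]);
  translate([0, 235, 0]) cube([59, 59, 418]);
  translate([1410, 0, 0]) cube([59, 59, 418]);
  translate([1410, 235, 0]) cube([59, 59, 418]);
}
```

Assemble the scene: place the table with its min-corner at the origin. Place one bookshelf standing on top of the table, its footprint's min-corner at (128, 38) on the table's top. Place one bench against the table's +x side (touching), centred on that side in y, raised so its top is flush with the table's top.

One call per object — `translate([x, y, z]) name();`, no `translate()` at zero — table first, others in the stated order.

table();
translate([128, 38, 744]) bookshelf();
translate([1011, 203, 284]) bench();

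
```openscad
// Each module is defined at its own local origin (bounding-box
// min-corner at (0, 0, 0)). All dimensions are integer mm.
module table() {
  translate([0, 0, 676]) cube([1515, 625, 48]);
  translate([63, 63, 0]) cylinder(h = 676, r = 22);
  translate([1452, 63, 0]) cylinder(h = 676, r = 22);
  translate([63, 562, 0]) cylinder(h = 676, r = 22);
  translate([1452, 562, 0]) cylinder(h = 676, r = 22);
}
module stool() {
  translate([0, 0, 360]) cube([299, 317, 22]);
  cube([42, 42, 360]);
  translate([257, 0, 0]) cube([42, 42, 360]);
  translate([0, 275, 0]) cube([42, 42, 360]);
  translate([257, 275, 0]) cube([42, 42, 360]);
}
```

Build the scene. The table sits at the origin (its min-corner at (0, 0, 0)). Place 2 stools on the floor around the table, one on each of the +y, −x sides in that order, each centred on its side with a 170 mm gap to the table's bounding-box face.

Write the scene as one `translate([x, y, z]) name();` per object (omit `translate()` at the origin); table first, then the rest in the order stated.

table();
translate([608, 795, 0]) stool();
translate([-469, 154, 0]) stool();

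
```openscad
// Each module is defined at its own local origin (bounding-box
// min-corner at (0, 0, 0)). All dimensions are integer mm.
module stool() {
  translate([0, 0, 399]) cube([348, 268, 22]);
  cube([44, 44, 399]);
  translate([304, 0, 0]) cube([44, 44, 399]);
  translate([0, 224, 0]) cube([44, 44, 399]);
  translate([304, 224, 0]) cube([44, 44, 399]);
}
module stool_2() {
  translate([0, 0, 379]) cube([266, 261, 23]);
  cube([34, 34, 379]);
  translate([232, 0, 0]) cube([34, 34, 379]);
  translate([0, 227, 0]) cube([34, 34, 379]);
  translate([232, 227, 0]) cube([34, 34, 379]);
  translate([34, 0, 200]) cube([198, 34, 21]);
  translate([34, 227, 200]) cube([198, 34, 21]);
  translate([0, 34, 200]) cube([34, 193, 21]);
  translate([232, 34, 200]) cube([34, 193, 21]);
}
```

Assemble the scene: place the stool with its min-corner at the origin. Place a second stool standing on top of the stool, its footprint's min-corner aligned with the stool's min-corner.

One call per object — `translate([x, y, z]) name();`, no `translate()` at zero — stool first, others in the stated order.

stool();
translate([0, 0, 421]) stool_2();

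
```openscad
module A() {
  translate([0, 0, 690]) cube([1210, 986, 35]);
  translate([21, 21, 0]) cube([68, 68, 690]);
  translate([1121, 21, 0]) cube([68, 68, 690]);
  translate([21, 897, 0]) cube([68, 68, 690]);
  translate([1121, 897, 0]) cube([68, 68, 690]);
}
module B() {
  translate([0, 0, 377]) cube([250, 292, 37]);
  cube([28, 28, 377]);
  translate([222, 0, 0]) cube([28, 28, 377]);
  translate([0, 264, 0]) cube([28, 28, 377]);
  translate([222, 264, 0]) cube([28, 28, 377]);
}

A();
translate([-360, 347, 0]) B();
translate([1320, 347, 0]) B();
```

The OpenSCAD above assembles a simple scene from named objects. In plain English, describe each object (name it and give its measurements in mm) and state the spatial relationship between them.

A is a rectangular dining table. The top is 1210×986×35 mm with its upper surface at z = 725 mm. It stands on four 68×68 mm square legs, each inset 21 mm from the nearest pair of top edges, running from the floor to the underside of the top.

B is a simple wooden stool: a rectangular seat 250 mm (x) by 292 mm (y), 37 mm thick, top face at z = 414 mm, on four square legs, each 28×28 mm in cross-section. The legs rest on z = 0, each flush with a corner of the seat.

Two stools sit around the table at the −x, +x sides.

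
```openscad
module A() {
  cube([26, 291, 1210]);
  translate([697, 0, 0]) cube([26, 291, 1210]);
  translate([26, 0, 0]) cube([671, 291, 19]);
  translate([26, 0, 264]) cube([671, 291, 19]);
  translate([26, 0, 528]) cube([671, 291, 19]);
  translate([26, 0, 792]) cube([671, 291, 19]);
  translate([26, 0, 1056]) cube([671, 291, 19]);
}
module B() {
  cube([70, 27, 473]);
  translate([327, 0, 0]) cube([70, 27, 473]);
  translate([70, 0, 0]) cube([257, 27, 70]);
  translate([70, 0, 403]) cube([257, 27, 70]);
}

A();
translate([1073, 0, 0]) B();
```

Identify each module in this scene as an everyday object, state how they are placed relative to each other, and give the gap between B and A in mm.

A is a bookshelf. B is a picture frame. The picture frame is on the floor beside the bookshelf on its +x side. The gap between the picture frame and the bookshelf is 350 mm.

The picture frame's nearest face is 350 mm from the bookshelf's +x face.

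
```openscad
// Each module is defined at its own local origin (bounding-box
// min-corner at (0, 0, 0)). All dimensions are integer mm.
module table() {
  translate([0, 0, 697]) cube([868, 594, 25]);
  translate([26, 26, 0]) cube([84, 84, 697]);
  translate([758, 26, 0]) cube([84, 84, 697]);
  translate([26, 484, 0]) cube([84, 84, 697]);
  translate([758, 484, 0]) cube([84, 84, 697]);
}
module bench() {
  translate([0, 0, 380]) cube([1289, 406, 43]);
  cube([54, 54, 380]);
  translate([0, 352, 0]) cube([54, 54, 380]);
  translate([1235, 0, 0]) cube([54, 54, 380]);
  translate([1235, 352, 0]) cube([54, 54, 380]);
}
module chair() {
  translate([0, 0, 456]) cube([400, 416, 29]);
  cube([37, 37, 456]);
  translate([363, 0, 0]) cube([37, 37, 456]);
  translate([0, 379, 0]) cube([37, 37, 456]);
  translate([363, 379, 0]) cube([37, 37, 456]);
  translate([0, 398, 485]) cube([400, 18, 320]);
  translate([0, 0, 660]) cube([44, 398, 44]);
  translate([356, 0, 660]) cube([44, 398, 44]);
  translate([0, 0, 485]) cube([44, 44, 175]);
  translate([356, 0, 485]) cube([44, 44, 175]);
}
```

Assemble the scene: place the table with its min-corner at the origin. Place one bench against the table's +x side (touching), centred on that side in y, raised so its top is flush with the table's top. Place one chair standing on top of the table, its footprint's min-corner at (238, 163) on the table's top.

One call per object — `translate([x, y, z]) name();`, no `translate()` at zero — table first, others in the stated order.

table();
translate([868, 94, 299]) bench();
translate([238, 163, 722]) chair();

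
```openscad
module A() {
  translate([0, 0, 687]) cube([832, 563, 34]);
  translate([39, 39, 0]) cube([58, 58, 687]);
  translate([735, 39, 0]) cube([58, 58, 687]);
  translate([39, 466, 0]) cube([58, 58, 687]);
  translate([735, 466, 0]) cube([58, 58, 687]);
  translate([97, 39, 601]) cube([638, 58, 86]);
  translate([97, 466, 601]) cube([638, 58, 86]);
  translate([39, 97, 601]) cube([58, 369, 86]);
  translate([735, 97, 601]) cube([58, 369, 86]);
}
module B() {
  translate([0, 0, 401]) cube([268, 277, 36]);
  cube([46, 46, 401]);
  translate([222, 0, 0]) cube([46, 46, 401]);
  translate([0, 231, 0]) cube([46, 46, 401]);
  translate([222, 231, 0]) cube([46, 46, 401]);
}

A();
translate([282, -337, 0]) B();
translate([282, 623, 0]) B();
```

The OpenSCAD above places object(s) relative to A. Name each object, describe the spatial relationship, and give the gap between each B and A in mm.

Each stool's nearest face is 60 mm from the table's bounding box.

A is a table. B is a stool. Two stools sit around the table at the −y, +y sides. The gap between each stool and the table is 60 mm.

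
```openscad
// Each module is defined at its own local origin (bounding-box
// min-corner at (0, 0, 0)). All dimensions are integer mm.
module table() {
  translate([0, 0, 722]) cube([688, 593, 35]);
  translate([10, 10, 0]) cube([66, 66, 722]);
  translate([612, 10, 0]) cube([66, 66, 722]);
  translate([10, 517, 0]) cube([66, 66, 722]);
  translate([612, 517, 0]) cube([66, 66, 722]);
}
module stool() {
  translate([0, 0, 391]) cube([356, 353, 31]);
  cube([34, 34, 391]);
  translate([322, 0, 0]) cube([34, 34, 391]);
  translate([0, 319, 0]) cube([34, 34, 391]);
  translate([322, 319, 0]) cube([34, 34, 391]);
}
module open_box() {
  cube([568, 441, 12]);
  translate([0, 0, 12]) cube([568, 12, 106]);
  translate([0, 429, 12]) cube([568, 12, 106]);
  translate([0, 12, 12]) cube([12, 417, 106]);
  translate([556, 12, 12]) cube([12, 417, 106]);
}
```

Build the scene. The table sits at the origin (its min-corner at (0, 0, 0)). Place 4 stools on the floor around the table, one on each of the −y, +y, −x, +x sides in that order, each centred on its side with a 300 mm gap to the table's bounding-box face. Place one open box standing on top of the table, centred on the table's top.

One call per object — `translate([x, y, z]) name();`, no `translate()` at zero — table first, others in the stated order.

table();
translate([166, -653, 0]) stool();
translate([166, 893, 0]) stool();
translate([-656, 120, 0]) stool();
translate([988, 120, 0]) stool();
translate([60, 76, 757]) open_box();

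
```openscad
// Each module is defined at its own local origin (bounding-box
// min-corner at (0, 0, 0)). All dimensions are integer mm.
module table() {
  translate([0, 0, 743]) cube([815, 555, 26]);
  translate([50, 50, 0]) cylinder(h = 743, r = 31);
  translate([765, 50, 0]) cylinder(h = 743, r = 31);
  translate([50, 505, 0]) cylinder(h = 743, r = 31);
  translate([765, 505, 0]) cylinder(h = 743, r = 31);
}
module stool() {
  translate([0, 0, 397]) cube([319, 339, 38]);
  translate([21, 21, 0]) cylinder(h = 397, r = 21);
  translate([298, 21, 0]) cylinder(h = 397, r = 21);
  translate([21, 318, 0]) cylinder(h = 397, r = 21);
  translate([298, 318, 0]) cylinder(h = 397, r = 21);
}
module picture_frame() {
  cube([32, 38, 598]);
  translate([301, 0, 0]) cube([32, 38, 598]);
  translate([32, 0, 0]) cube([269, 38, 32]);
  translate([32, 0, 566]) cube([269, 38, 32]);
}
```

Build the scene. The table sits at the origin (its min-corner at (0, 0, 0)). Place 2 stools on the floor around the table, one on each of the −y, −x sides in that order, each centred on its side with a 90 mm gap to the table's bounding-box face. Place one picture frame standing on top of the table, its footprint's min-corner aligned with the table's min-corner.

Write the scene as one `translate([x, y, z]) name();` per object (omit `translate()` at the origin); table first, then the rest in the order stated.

table();
translate([248, -429, 0]) stool();
translate([-409, 108, 0]) stool();
translate([0, 0, 769]) picture_frame();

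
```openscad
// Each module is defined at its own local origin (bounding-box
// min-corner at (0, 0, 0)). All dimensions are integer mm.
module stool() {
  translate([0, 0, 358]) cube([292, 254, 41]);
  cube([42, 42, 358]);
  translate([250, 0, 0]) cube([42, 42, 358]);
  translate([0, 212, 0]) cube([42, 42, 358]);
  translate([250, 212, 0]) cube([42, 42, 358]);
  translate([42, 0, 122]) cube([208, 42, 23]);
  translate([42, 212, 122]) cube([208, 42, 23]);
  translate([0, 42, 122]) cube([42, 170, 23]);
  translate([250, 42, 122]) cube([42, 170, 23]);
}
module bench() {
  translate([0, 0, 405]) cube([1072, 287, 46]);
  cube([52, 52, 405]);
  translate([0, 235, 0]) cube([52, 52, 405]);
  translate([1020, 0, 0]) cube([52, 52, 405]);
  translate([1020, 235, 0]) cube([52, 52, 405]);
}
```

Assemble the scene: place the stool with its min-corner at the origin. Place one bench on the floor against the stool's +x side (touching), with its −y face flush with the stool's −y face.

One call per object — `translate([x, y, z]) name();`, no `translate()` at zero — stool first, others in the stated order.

stool();
translate([292, 0, 0]) bench();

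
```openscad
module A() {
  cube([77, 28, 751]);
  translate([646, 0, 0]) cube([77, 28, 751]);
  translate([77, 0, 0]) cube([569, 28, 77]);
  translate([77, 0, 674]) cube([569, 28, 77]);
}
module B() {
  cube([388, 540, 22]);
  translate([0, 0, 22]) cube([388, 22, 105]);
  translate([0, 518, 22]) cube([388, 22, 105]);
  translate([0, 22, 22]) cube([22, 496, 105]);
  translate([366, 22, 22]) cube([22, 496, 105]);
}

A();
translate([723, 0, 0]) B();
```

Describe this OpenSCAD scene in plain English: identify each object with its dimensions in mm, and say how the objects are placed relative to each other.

A is a rectangular picture frame lying in the x–z plane (depth along y). The opening is 569 mm wide (x) by 597 mm tall (z), surrounded by a border 77 mm wide on all four sides. The frame is 28 mm deep and is made of two full-height vertical stiles with two horizontal rails fitted between them.

B is an open-topped rectangular box: outside dimensions 388×540×127 mm, with a uniform wall and base thickness of 22 mm. The base is a full 388×540 slab on the floor; four walls sit on top of the base. The front and back walls (the −y and +y sides) span the full width; the two side walls fit between them.

The open box is against the picture frame's +x side, with their −y faces flush.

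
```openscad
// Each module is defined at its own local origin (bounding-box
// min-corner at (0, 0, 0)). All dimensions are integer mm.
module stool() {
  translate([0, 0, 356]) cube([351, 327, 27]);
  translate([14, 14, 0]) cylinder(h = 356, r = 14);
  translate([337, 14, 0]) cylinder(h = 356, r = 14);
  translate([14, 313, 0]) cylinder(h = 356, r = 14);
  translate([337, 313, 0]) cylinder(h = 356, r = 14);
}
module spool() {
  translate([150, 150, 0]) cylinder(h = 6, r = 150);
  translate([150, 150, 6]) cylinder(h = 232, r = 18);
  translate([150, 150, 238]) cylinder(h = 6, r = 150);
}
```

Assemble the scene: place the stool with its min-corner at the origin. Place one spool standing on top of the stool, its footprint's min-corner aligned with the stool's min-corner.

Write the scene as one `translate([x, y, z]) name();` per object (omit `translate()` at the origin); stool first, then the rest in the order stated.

stool();
translate([0, 0, 383]) spool();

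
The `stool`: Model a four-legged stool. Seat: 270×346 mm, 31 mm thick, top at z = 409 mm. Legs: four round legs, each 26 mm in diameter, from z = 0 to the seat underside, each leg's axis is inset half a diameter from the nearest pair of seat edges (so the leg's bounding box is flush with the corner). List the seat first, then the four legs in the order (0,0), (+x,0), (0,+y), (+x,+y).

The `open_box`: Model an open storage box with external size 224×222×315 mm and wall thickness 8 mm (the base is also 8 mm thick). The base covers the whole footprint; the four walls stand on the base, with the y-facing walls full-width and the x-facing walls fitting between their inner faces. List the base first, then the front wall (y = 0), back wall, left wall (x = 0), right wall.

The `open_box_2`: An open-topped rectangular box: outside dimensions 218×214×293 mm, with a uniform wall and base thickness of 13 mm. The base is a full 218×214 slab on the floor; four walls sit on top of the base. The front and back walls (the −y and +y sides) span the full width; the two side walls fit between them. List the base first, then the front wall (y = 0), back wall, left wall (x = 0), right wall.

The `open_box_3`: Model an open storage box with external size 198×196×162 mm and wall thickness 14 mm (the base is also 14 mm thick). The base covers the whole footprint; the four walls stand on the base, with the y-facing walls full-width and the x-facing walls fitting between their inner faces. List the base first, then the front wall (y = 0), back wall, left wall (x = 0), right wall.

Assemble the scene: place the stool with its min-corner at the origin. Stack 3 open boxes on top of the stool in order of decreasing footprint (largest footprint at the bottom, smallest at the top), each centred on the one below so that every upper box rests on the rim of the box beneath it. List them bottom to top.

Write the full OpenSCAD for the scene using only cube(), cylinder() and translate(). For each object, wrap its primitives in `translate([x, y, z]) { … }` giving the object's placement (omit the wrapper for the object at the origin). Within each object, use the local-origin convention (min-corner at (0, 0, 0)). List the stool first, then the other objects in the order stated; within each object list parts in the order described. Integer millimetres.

translate([0, 0, 378]) cube([270, 346, 31]);
translate([13, 13, 0]) cylinder(h = 378, r = 13);
translate([257, 13, 0]) cylinder(h = 378, r = 13);
translate([13, 333, 0]) cylinder(h = 378, r = 13);
translate([257, 333, 0]) cylinder(h = 378, r = 13);
translate([23, 62, 409]) {
  cube([224, 222, 8]);
  translate([0, 0, 8]) cube([224, 8, 307]);
  translate([0, 214, 8]) cube([224, 8, 307]);
  translate([0, 8, 8]) cube([8, 206, 307]);
  translate([216, 8, 8]) cube([8, 206, 307]);
}
translate([26, 66, 724]) {
  cube([218, 214, 13]);
  translate([0, 0, 13]) cube([218, 13, 280]);
  translate([0, 201, 13]) cube([218, 13, 280]);
  translate([0, 13, 13]) cube([13, 188, 280]);
  translate([205, 13, 13]) cube([13, 188, 280]);
}
translate([36, 75, 1017]) {
  cube([198, 196, 14]);
  translate([0, 0, 14]) cube([198, 14, 148]);
  translate([0, 182, 14]) cube([198, 14, 148]);
  translate([0, 14, 14]) cube([14, 168, 148]);
  translate([184, 14, 14]) cube([14, 168, 148]);
}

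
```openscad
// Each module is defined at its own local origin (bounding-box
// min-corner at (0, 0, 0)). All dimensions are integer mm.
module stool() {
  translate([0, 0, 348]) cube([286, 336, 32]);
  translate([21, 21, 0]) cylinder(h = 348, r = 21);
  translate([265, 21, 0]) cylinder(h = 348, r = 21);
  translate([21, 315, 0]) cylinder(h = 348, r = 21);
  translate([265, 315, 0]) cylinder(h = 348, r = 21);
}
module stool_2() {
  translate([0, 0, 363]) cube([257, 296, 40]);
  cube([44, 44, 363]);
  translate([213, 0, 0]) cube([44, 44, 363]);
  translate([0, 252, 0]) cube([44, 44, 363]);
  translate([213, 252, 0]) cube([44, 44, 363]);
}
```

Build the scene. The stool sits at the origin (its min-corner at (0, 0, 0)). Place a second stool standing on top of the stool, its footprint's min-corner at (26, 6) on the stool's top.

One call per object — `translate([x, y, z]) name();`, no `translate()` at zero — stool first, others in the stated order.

stool();
translate([26, 6, 380]) stool_2();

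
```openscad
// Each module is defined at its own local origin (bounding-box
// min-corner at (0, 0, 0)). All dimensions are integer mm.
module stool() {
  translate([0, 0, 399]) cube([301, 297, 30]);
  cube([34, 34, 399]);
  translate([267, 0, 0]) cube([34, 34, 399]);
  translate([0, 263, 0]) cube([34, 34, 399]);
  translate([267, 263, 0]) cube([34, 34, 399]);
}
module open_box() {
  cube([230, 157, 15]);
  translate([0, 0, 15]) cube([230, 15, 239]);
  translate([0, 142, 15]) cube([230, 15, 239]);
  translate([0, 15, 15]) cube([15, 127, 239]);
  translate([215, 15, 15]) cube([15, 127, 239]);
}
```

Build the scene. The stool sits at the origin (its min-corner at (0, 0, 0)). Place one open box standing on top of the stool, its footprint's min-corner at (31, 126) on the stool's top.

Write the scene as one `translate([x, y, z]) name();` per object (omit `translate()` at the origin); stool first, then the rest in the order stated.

stool();
translate([31, 126, 429]) open_box();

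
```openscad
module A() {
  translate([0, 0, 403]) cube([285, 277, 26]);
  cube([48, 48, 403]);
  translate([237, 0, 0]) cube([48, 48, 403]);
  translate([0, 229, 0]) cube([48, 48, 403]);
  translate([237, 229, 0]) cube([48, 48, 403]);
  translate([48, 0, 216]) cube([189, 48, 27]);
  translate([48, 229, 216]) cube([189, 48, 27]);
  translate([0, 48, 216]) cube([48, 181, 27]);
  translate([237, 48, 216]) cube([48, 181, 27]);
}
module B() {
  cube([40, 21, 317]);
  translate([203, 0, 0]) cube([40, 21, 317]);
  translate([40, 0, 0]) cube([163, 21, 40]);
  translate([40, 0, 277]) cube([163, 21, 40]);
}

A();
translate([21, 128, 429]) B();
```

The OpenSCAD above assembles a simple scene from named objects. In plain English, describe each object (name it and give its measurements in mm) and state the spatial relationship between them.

A is a four-legged stool. The seat is 285×277 mm, 26 mm thick, top at z = 429 mm. It stands on four square legs, each 48×48 mm in cross-section, from z = 0 to the seat underside, each flush with a corner of the seat. Four stretchers, 48 mm wide and 27 mm tall, connect adjacent legs with their undersides at z = 216 mm, each running between the inner faces of the legs it joins and aligned with the legs' outer faces on the other axis.

B is a picture frame with a 163×237 mm rectangular opening (x by z) and a uniform 40 mm border on every side. Frame depth is 21 mm along y. It is built from two vertical stiles running the full outside height and two horizontal rails spanning the gap between the stiles.

The picture frame is on top of the stool, centred.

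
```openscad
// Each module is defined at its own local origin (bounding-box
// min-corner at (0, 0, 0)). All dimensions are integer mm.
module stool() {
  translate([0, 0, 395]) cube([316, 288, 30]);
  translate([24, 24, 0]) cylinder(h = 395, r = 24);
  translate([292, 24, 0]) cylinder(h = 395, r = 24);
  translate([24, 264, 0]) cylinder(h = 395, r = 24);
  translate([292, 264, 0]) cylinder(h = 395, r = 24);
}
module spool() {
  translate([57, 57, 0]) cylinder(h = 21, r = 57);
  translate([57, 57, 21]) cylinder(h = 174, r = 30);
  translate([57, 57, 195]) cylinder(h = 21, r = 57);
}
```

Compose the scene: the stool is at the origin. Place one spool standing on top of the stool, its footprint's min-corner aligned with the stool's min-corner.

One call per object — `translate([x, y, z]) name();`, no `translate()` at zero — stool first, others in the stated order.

stool();
translate([0, 0, 425]) spool();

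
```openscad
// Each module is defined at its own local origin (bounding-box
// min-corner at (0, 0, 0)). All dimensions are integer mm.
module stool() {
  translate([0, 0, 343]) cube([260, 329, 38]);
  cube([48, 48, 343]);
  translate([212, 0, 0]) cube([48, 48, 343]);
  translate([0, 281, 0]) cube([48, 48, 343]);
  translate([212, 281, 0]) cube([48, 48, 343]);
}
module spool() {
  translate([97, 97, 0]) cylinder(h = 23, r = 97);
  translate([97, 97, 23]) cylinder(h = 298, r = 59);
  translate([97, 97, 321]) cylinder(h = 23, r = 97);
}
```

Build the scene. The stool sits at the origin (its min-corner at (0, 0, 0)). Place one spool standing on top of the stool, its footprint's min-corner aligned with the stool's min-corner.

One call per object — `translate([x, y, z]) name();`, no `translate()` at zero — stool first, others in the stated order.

stool();
translate([0, 0, 381]) spool();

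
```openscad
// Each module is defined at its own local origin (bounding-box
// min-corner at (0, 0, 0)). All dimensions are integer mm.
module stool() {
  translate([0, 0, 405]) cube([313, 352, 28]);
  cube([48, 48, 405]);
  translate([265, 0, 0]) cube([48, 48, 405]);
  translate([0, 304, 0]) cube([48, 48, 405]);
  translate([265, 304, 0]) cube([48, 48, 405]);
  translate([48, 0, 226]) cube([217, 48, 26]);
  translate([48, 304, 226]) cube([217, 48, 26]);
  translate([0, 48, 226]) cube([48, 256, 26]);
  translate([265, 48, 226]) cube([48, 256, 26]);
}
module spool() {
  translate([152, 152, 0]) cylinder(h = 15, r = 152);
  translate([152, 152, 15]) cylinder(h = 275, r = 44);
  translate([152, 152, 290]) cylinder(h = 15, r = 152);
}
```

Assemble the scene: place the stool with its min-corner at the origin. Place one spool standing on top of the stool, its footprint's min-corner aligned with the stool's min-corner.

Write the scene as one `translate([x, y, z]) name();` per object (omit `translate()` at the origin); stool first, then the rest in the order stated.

stool();
translate([0, 0, 433]) spool();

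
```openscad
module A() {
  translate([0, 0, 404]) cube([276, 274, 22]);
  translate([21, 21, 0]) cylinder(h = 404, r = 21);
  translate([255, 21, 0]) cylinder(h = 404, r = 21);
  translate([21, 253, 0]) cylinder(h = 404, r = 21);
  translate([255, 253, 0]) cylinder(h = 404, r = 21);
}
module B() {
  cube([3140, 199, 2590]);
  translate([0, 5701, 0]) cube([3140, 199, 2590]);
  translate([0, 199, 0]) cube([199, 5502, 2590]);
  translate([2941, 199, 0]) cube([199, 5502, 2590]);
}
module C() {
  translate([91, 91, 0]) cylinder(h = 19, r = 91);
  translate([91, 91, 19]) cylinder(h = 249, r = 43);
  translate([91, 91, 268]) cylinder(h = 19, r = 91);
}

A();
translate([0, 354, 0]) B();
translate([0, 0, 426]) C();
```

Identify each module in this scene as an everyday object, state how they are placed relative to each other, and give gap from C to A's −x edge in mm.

The spool's min-x is at 0; the stool's min-x is 0; gap = 0 mm.

A is a stool. B is a house frame. C is a spool. The house frame is on the floor beside the stool on its +y side. The spool is on top of the stool. The gap from the spool to the stool's −x edge is 0 mm.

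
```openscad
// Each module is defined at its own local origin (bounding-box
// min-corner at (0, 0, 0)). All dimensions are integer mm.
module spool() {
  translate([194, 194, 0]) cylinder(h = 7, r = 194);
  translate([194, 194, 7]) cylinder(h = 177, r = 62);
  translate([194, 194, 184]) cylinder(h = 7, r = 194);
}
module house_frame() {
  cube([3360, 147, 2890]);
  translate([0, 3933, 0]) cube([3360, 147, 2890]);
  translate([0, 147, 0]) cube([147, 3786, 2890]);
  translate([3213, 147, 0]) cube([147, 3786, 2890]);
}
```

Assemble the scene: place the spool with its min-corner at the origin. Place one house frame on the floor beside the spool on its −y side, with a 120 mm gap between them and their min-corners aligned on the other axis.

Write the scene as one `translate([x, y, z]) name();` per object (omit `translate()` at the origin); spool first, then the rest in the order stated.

spool();
translate([0, -4200, 0]) house_frame();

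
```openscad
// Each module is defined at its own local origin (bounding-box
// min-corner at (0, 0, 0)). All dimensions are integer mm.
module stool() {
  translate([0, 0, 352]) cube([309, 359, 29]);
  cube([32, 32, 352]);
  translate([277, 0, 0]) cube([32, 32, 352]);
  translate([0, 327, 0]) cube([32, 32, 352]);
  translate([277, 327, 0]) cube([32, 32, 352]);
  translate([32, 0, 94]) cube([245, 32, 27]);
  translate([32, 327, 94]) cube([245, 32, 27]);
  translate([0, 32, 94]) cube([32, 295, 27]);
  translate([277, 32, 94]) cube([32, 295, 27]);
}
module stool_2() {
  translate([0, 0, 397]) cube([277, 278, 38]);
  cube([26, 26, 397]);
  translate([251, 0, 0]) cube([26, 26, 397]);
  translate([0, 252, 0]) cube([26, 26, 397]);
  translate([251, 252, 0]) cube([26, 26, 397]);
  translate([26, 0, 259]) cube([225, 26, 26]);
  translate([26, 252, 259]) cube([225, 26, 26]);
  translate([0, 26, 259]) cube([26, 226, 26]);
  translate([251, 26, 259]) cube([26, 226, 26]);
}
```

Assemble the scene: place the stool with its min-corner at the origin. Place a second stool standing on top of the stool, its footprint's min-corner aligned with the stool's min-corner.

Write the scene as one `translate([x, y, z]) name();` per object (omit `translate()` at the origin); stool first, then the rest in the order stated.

stool();
translate([0, 0, 381]) stool_2();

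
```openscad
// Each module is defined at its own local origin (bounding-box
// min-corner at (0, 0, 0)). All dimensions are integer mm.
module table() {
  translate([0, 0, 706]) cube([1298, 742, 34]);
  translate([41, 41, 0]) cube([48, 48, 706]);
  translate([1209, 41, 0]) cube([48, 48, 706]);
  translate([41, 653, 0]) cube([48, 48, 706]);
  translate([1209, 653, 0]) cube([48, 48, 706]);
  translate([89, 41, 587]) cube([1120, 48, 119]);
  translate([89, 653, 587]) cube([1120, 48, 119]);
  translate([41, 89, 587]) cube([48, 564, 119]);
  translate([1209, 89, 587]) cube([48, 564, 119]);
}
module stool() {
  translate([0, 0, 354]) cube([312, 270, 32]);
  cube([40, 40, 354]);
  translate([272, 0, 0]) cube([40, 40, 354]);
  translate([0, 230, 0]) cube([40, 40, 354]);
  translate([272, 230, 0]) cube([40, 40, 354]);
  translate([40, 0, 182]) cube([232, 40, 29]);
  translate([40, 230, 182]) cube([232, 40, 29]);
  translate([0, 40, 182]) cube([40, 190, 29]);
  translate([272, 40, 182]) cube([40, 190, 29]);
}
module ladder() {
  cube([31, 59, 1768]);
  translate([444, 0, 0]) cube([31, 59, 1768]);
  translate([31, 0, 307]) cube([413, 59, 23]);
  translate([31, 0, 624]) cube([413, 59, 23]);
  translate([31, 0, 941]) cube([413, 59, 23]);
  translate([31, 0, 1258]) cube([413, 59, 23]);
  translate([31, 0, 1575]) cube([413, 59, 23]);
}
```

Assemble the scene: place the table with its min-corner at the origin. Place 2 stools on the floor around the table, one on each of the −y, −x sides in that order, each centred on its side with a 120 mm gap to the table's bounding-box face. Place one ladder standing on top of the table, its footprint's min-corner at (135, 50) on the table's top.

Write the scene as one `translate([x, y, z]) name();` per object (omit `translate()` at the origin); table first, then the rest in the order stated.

table();
translate([493, -390, 0]) stool();
translate([-432, 236, 0]) stool();
translate([135, 50, 740]) ladder();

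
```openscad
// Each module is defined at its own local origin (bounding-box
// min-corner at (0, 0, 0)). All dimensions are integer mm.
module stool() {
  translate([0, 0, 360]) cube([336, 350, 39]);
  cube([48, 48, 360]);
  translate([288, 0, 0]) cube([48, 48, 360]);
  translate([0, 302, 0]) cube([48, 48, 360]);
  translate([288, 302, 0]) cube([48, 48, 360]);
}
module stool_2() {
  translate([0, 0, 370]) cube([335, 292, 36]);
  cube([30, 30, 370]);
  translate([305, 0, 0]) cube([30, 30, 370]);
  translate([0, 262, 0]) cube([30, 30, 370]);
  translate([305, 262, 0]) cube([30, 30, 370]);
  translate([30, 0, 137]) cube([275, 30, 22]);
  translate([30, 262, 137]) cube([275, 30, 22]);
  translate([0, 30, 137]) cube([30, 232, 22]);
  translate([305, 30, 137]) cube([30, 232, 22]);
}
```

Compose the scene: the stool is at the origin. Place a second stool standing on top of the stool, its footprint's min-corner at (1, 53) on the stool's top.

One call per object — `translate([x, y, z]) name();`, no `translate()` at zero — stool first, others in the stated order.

stool();
translate([1, 53, 399]) stool_2();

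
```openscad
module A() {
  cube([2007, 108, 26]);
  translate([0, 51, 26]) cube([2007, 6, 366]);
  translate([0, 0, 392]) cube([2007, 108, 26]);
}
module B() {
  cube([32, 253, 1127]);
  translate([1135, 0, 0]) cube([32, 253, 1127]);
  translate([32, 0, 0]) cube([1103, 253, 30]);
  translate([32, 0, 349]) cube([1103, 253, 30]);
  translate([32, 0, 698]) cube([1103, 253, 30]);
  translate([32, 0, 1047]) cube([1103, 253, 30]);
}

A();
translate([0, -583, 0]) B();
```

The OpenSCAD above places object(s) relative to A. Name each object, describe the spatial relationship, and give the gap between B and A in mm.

A is an I-beam. B is a bookshelf. The bookshelf is on the floor beside the I-beam on its −y side. The gap between the bookshelf and the I-beam is 330 mm.

The bookshelf's nearest face is 330 mm from the I-beam's −y face.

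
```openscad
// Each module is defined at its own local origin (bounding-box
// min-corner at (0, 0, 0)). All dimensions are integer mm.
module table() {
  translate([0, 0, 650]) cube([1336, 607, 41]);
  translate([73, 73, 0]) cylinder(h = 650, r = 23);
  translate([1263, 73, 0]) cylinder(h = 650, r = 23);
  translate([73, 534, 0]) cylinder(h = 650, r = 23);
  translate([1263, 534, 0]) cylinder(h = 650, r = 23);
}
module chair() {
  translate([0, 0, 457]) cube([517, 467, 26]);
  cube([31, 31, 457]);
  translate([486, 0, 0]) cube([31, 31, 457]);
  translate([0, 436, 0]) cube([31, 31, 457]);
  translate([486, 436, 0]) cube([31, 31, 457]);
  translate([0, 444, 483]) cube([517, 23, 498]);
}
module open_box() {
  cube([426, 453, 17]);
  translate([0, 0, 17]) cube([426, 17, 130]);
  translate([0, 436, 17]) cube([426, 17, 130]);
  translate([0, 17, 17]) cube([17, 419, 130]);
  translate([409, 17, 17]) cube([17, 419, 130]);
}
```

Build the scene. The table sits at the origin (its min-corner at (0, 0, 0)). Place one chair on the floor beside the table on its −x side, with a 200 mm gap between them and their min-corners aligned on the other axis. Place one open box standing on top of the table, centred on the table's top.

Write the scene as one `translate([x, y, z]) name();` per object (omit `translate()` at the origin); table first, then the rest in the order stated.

table();
translate([-717, 0, 0]) chair();
translate([455, 77, 691]) open_box();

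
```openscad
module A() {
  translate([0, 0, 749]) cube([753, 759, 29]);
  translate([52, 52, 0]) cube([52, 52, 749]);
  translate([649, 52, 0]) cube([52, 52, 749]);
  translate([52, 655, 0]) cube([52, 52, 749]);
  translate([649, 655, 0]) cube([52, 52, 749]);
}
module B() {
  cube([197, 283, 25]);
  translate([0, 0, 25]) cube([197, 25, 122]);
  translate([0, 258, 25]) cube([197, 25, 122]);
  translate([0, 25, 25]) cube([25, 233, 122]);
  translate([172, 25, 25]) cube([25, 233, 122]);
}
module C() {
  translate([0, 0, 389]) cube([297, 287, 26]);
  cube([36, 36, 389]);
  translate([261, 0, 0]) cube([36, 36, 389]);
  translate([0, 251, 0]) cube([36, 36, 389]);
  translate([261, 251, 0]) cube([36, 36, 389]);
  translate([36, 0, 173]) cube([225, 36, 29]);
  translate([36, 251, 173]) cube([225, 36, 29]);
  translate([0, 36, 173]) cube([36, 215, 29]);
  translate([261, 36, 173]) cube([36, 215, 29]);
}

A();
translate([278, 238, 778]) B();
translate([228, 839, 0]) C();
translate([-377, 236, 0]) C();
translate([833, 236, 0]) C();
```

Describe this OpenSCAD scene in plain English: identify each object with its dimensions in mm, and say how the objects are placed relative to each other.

A is a rectangular dining table. The top is 753×759×29 mm with its upper surface at z = 778 mm. It stands on four 52×52 mm square legs, each inset 52 mm from the nearest pair of top edges, running from the floor to the underside of the top.

B is an open storage box with external size 197×283×147 mm and wall thickness 25 mm (the base is also 25 mm thick). The base covers the whole footprint; the four walls stand on the base, with the y-facing walls full-width and the x-facing walls fitting between their inner faces.

C is a simple wooden stool: a rectangular seat 297 mm (x) by 287 mm (y), 26 mm thick, top face at z = 415 mm, on four square legs, each 36×36 mm in cross-section. The legs rest on z = 0, each flush with a corner of the seat. Four stretchers, 36 mm wide and 29 mm tall, connect adjacent legs with their undersides at z = 173 mm, each running between the inner faces of the legs it joins and aligned with the legs' outer faces on the other axis.

The open box is on top of the table, centred. Three stools sit around the table at the +y, −x, +x sides.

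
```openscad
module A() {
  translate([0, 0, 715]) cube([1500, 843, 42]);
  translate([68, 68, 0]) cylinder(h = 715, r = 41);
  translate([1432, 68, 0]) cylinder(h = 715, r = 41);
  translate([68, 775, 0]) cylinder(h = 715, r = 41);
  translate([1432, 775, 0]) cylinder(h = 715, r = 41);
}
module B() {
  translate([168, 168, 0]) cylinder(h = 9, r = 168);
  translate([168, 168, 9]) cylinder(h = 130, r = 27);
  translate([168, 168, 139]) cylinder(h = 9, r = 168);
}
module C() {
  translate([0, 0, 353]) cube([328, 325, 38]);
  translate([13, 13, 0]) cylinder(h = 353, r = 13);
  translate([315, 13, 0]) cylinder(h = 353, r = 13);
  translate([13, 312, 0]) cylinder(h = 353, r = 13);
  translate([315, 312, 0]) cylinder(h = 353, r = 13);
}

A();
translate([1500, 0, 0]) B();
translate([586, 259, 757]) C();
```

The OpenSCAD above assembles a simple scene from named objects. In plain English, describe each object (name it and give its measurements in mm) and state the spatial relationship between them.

A is a table with a 1500×843 mm rectangular top, 42 mm thick, top surface at z = 757 mm, supported by four round legs of 82 mm diameter, each leg's bounding box inset 27 mm from the nearest pair of top edges, running from the floor.

B is a spool: two coaxial disc flanges of radius 168 mm and thickness 9 mm, joined by a core cylinder of radius 27 mm and height 130 mm. The lower flange rests on z = 0 and the three cylinders share a vertical axis.

C is a four-legged stool. The seat is 328×325 mm, 38 mm thick, top at z = 391 mm. It stands on four round legs, each 26 mm in diameter, from z = 0 to the seat underside, each leg's axis is inset half a diameter from the nearest pair of seat edges (so the leg's bounding box is flush with the corner).

The spool is against the table's +x side, with their −y faces flush. The stool is on top of the table, centred.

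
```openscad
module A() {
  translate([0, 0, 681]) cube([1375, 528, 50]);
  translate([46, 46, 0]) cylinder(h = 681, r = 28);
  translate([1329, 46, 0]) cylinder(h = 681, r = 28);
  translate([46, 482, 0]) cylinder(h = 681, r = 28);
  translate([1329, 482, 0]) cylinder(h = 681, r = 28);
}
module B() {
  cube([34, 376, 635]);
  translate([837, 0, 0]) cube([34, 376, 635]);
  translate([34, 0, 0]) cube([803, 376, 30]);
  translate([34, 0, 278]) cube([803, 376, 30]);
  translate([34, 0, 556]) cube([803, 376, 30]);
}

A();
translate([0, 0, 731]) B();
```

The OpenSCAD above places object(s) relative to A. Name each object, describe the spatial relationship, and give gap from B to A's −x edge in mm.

The bookshelf's min-x is at 0; the table's min-x is 0; gap = 0 mm.

A is a table. B is a bookshelf. The bookshelf is on top of the table. The gap from the bookshelf to the table's −x edge is 0 mm.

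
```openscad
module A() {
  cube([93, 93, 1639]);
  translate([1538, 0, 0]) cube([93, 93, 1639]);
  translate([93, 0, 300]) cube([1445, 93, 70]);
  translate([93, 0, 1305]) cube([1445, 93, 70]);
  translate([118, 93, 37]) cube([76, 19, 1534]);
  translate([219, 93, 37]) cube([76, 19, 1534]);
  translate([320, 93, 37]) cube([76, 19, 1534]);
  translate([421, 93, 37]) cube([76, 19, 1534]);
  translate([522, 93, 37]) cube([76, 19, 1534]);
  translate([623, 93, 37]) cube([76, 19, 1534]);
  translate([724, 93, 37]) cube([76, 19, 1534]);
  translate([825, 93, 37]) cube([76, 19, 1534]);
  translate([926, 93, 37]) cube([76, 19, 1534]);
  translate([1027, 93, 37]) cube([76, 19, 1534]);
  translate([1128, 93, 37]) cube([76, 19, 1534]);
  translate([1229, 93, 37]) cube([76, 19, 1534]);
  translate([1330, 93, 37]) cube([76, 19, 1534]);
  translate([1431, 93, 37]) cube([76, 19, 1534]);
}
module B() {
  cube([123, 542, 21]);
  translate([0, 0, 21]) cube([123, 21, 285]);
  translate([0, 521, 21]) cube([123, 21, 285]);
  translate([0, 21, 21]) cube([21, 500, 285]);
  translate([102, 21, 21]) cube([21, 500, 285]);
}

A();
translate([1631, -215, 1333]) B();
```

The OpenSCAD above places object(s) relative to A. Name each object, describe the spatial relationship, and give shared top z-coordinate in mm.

A is a fence section. B is an open box. The open box is beside the fence section with their tops flush at z = 1639. The shared top z-coordinate is 1639 mm.

Both tops at z = 1639 mm.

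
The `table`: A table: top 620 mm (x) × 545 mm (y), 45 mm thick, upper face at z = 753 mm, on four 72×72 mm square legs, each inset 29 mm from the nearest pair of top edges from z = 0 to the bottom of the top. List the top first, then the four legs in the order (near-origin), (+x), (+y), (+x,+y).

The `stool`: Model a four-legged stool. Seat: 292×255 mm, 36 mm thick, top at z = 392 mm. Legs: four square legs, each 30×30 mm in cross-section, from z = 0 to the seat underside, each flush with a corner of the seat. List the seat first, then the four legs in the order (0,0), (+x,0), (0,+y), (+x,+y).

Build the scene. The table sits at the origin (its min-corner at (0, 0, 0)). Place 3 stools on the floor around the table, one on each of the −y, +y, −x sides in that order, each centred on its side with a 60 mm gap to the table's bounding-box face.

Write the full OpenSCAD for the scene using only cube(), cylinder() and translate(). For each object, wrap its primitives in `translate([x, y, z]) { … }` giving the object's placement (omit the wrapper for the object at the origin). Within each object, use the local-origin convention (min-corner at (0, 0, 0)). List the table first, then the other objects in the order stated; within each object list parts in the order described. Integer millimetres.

translate([0, 0, 708]) cube([620, 545, 45]);
translate([29, 29, 0]) cube([72, 72, 708]);
translate([519, 29, 0]) cube([72, 72, 708]);
translate([29, 444, 0]) cube([72, 72, 708]);
translate([519, 444, 0]) cube([72, 72, 708]);
translate([164, -315, 0]) {
  translate([0, 0, 356]) cube([292, 255, 36]);
  cube([30, 30, 356]);
  translate([262, 0, 0]) cube([30, 30, 356]);
  translate([0, 225, 0]) cube([30, 30, 356]);
  translate([262, 225, 0]) cube([30, 30, 356]);
}
translate([164, 605, 0]) {
  translate([0, 0, 356]) cube([292, 255, 36]);
  cube([30, 30, 356]);
  translate([262, 0, 0]) cube([30, 30, 356]);
  translate([0, 225, 0]) cube([30, 30, 356]);
  translate([262, 225, 0]) cube([30, 30, 356]);
}
translate([-352, 145, 0]) {
  translate([0, 0, 356]) cube([292, 255, 36]);
  cube([30, 30, 356]);
  translate([262, 0, 0]) cube([30, 30, 356]);
  translate([0, 225, 0]) cube([30, 30, 356]);
  translate([262, 225, 0]) cube([30, 30, 356]);
}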